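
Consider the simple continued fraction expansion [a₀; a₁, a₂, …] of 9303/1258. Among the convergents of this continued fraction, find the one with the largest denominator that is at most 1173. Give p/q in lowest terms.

599/81

List convergents until the denominator exceeds the bound:
a_0 = 7: 7/1  (≤ bound)
a_1 = 2: 15/2  (≤ bound)
a_2 = 1: 22/3  (≤ bound)
a_3 = 1: 37/5  (≤ bound)
a_4 = 7: 281/38  (≤ bound)
a_5 = 1: 318/43  (≤ bound)
a_6 = 1: 599/81  (≤ bound)
a_7 = 15: 9303/1258  (> 1173, stop)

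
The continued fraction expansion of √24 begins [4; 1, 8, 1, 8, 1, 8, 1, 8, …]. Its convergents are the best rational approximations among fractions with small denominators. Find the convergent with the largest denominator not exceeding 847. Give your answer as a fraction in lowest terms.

485/99

List convergents until the denominator exceeds the bound:
a_0 = 4: 4/1  (≤ bound)
a_1 = 1: 5/1  (≤ bound)
a_2 = 8: 44/9  (≤ bound)
a_3 = 1: 49/10  (≤ bound)
a_4 = 8: 436/89  (≤ bound)
a_5 = 1: 485/99  (≤ bound)
a_6 = 8: 4316/881  (> 847, stop)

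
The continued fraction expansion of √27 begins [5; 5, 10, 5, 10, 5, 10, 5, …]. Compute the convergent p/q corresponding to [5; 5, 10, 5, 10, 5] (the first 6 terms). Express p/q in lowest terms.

Collapse the nested fraction from the inside out:
Start with 5.
10 + 1/(5/1) = 10 + 1/5 = 51/5
5 + 1/(51/5) = 5 + 5/51 = 260/51
10 + 1/(260/51) = 10 + 51/260 = 2651/260
5 + 1/(2651/260) = 5 + 260/2651 = 13515/2651
5 + 1/(13515/2651) = 5 + 2651/13515 = 70226/13515

70226/13515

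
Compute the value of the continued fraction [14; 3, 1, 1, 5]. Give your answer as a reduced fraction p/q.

a_0 = 14: 14/1
a_1 = 3: 43/3
a_2 = 1: 57/4
a_3 = 1: 100/7
a_4 = 5: 557/39

557/39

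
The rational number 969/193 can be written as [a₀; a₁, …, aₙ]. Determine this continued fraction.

[5; 48, 4]

Run the Euclidean algorithm, recording each quotient:
969 = 5·193 + 4, so a_0 = 5
193 = 48·4 + 1, so a_1 = 48
4 = 4·1 + 0, so a_2 = 4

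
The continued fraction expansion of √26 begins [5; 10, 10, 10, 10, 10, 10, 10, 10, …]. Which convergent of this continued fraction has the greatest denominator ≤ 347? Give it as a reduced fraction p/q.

515/101

a_0 = 5: 5/1  (≤ bound)
a_1 = 10: 51/10  (≤ bound)
a_2 = 10: 515/101  (≤ bound)
a_3 = 10: 5201/1020  (> 347, stop)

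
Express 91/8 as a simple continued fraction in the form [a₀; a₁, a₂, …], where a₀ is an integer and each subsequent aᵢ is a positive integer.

⌊91/8⌋ = 11, remainder 3
⌊8/3⌋ = 2, remainder 2
⌊3/2⌋ = 1, remainder 1
⌊2/1⌋ = 2, remainder 0

[11; 2, 1, 2]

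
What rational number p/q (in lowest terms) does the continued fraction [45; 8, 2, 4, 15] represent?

52202/1157

a_0 = 45: 45/1
a_1 = 8: 361/8
a_2 = 2: 767/17
a_3 = 4: 3429/76
a_4 = 15: 52202/1157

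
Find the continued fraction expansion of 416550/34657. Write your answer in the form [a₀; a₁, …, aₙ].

⌊416550/34657⌋ = 12, remainder 666
⌊34657/666⌋ = 52, remainder 25
⌊666/25⌋ = 26, remainder 16
⌊25/16⌋ = 1, remainder 9
⌊16/9⌋ = 1, remainder 7
⌊9/7⌋ = 1, remainder 2
⌊7/2⌋ = 3, remainder 1
⌊2/1⌋ = 2, remainder 0

[12; 52, 26, 1, 1, 1, 3, 2]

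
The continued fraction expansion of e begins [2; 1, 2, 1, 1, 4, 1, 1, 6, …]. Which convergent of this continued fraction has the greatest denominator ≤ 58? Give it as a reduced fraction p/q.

106/39

List convergents until the denominator exceeds the bound:
a_0 = 2: 2/1  (≤ bound)
a_1 = 1: 3/1  (≤ bound)
a_2 = 2: 8/3  (≤ bound)
a_3 = 1: 11/4  (≤ bound)
a_4 = 1: 19/7  (≤ bound)
a_5 = 4: 87/32  (≤ bound)
a_6 = 1: 106/39  (≤ bound)
a_7 = 1: 193/71  (> 58, stop)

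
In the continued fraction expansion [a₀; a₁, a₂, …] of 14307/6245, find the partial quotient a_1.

14307 = 2·6245 + 1817, so a_0 = 2
6245 = 3·1817 + 794, so a_1 = 3

3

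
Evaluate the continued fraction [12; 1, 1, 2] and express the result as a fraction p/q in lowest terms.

63/5

Use the convergent recurrence hₖ = aₖ·hₖ₋₁ + hₖ₋₂ (and likewise for the denominators kₖ):
a_0 = 12: 12/1
a_1 = 1: 13/1
a_2 = 1: 25/2
a_3 = 2: 63/5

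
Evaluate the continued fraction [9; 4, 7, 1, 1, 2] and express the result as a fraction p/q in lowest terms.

Starting at the tail and folding back:
Start with 2.
1 + 1/(2/1) = 1 + 1/2 = 3/2
1 + 1/(3/2) = 1 + 2/3 = 5/3
7 + 1/(5/3) = 7 + 3/5 = 38/5
4 + 1/(38/5) = 4 + 5/38 = 157/38
9 + 1/(157/38) = 9 + 38/157 = 1451/157

1451/157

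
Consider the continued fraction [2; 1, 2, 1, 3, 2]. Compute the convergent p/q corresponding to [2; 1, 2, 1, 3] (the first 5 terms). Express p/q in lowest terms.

41/15

a_0 = 2: 2/1
a_1 = 1: 3/1
a_2 = 2: 8/3
a_3 = 1: 11/4
a_4 = 3: 41/15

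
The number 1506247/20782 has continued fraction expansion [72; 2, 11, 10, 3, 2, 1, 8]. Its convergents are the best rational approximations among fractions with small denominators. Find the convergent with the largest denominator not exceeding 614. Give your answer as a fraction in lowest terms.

a_0 = 72: 72/1  (≤ bound)
a_1 = 2: 145/2  (≤ bound)
a_2 = 11: 1667/23  (≤ bound)
a_3 = 10: 16815/232  (≤ bound)
a_4 = 3: 52112/719  (> 614, stop)

16815/232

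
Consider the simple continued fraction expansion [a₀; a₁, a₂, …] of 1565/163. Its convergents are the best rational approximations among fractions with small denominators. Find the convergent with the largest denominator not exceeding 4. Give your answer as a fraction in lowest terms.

29/3

a_0 = 9: 9/1  (≤ bound)
a_1 = 1: 10/1  (≤ bound)
a_2 = 1: 19/2  (≤ bound)
a_3 = 1: 29/3  (≤ bound)
a_4 = 1: 48/5  (> 4, stop)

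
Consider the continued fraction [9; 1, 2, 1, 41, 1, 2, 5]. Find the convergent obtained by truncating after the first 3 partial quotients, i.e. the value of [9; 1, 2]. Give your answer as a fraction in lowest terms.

Start with 2.
1 + 1/(2/1) = 1 + 1/2 = 3/2
9 + 1/(3/2) = 9 + 2/3 = 29/3

29/3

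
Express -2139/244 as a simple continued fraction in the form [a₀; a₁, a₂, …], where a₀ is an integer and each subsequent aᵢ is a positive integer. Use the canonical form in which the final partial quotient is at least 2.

[-9; 4, 3, 1, 1, 3, 2]

-2139 = -9·244 + 57, so a_0 = -9
244 = 4·57 + 16, so a_1 = 4
57 = 3·16 + 9, so a_2 = 3
16 = 1·9 + 7, so a_3 = 1
9 = 1·7 + 2, so a_4 = 1
7 = 3·2 + 1, so a_5 = 3
2 = 2·1 + 0, so a_6 = 2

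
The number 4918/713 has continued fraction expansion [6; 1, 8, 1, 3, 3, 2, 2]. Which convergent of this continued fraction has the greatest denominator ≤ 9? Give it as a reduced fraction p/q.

62/9

List convergents until the denominator exceeds the bound:
a_0 = 6: 6/1  (≤ bound)
a_1 = 1: 7/1  (≤ bound)
a_2 = 8: 62/9  (≤ bound)
a_3 = 1: 69/10  (> 9, stop)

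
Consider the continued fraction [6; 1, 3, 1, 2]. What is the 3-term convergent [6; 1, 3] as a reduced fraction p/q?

Build up convergents one term at a time:
a_0 = 6: 6/1
a_1 = 1: 7/1
a_2 = 3: 27/4

27/4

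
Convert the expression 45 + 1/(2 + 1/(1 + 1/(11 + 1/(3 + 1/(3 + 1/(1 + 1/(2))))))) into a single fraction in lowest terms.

Start with 2.
1 + 1/(2/1) = 1 + 1/2 = 3/2
3 + 1/(3/2) = 3 + 2/3 = 11/3
3 + 1/(11/3) = 3 + 3/11 = 36/11
11 + 1/(36/11) = 11 + 11/36 = 407/36
1 + 1/(407/36) = 1 + 36/407 = 443/407
2 + 1/(443/407) = 2 + 407/443 = 1293/443
45 + 1/(1293/443) = 45 + 443/1293 = 58628/1293

58628/1293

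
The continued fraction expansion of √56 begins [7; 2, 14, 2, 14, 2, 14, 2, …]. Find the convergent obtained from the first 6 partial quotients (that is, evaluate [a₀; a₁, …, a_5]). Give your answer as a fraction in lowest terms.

Start with 2.
14 + 1/(2/1) = 14 + 1/2 = 29/2
2 + 1/(29/2) = 2 + 2/29 = 60/29
14 + 1/(60/29) = 14 + 29/60 = 869/60
2 + 1/(869/60) = 2 + 60/869 = 1798/869
7 + 1/(1798/869) = 7 + 869/1798 = 13455/1798

13455/1798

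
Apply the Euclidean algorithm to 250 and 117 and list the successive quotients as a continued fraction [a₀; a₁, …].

[2; 7, 3, 5]

250 = 2·117 + 16, so a_0 = 2
117 = 7·16 + 5, so a_1 = 7
16 = 3·5 + 1, so a_2 = 3
5 = 5·1 + 0, so a_3 = 5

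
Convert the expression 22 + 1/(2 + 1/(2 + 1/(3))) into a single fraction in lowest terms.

381/17

Work from the innermost term outward:
Start with 3.
2 + 1/(3/1) = 2 + 1/3 = 7/3
2 + 1/(7/3) = 2 + 3/7 = 17/7
22 + 1/(17/7) = 22 + 7/17 = 381/17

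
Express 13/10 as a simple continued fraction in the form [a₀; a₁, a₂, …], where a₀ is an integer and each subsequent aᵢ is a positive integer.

Apply division with remainder until the remainder is 0:
13 ÷ 10 → quotient 1, remainder 3
10 ÷ 3 → quotient 3, remainder 1
3 ÷ 1 → quotient 3, remainder 0

[1; 3, 3]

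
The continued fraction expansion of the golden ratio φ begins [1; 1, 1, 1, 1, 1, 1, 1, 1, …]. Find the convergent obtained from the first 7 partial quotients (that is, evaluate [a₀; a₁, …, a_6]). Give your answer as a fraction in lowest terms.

21/13

Work from the innermost term outward:
Start with 1.
1 + 1/(1/1) = 1 + 1/1 = 2/1
1 + 1/(2/1) = 1 + 1/2 = 3/2
1 + 1/(3/2) = 1 + 2/3 = 5/3
1 + 1/(5/3) = 1 + 3/5 = 8/5
1 + 1/(8/5) = 1 + 5/8 = 13/8
1 + 1/(13/8) = 1 + 8/13 = 21/13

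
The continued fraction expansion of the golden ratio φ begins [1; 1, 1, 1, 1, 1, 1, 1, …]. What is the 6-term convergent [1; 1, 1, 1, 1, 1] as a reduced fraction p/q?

13/8

Use the convergent recurrence hₖ = aₖ·hₖ₋₁ + hₖ₋₂ (and likewise for the denominators kₖ):
a_0 = 1: 1/1
a_1 = 1: 2/1
a_2 = 1: 3/2
a_3 = 1: 5/3
a_4 = 1: 8/5
a_5 = 1: 13/8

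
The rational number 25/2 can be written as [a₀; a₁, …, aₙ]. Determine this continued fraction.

Repeatedly divide and take the remainder:
25 ÷ 2 → quotient 12, remainder 1
2 ÷ 1 → quotient 2, remainder 0

[12; 2]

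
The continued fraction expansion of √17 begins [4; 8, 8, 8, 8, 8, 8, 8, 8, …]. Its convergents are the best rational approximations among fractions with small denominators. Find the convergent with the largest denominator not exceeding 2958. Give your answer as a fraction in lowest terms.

2177/528

List convergents until the denominator exceeds the bound:
a_0 = 4: 4/1  (≤ bound)
a_1 = 8: 33/8  (≤ bound)
a_2 = 8: 268/65  (≤ bound)
a_3 = 8: 2177/528  (≤ bound)
a_4 = 8: 17684/4289  (> 2958, stop)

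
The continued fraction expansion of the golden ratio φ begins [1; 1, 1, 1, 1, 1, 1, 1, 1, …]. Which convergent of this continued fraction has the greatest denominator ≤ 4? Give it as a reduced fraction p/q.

a_0 = 1: 1/1  (≤ bound)
a_1 = 1: 2/1  (≤ bound)
a_2 = 1: 3/2  (≤ bound)
a_3 = 1: 5/3  (≤ bound)
a_4 = 1: 8/5  (> 4, stop)

5/3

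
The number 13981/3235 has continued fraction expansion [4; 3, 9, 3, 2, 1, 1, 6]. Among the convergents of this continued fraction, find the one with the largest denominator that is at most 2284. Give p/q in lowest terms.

a_0 = 4: 4/1  (≤ bound)
a_1 = 3: 13/3  (≤ bound)
a_2 = 9: 121/28  (≤ bound)
a_3 = 3: 376/87  (≤ bound)
a_4 = 2: 873/202  (≤ bound)
a_5 = 1: 1249/289  (≤ bound)
a_6 = 1: 2122/491  (≤ bound)
a_7 = 6: 13981/3235  (> 2284, stop)

2122/491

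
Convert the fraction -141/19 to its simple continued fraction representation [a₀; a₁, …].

-141 = -8·19 + 11, so a_0 = -8
19 = 1·11 + 8, so a_1 = 1
11 = 1·8 + 3, so a_2 = 1
8 = 2·3 + 2, so a_3 = 2
3 = 1·2 + 1, so a_4 = 1
2 = 2·1 + 0, so a_5 = 2

[-8; 1, 1, 2, 1, 2]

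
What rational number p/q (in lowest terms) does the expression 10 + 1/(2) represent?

21/2

Build up convergents one term at a time:
a_0 = 10: 10/1
a_1 = 2: 21/2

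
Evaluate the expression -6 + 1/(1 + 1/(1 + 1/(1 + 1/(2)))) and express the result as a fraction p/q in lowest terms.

Starting at the tail and folding back:
Start with 2.
1 + 1/(2/1) = 1 + 1/2 = 3/2
1 + 1/(3/2) = 1 + 2/3 = 5/3
1 + 1/(5/3) = 1 + 3/5 = 8/5
-6 + 1/(8/5) = -6 + 5/8 = -43/8

-43/8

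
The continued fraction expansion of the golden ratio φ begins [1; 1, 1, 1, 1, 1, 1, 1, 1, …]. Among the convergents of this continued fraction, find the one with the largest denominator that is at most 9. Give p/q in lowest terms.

a_0 = 1: 1/1  (≤ bound)
a_1 = 1: 2/1  (≤ bound)
a_2 = 1: 3/2  (≤ bound)
a_3 = 1: 5/3  (≤ bound)
a_4 = 1: 8/5  (≤ bound)
a_5 = 1: 13/8  (≤ bound)
a_6 = 1: 21/13  (> 9, stop)

13/8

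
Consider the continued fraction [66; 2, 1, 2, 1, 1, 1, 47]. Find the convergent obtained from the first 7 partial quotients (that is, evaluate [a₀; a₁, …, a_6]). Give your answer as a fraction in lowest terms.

Start with 1.
1 + 1/(1/1) = 1 + 1/1 = 2/1
1 + 1/(2/1) = 1 + 1/2 = 3/2
2 + 1/(3/2) = 2 + 2/3 = 8/3
1 + 1/(8/3) = 1 + 3/8 = 11/8
2 + 1/(11/8) = 2 + 8/11 = 30/11
66 + 1/(30/11) = 66 + 11/30 = 1991/30

1991/30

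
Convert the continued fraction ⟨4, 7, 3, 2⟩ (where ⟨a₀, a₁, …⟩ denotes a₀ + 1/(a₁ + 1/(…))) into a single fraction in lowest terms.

211/51

Start with 2.
3 + 1/(2/1) = 3 + 1/2 = 7/2
7 + 1/(7/2) = 7 + 2/7 = 51/7
4 + 1/(51/7) = 4 + 7/51 = 211/51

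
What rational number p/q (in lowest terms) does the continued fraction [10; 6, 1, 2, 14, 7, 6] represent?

Starting at the tail and folding back:
Start with 6.
7 + 1/(6/1) = 7 + 1/6 = 43/6
14 + 1/(43/6) = 14 + 6/43 = 608/43
2 + 1/(608/43) = 2 + 43/608 = 1259/608
1 + 1/(1259/608) = 1 + 608/1259 = 1867/1259
6 + 1/(1867/1259) = 6 + 1259/1867 = 12461/1867
10 + 1/(12461/1867) = 10 + 1867/12461 = 126477/12461

126477/12461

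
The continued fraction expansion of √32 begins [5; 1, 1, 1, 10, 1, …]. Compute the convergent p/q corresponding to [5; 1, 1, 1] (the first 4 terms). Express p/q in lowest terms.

17/3

Start with 1.
1 + 1/(1/1) = 1 + 1/1 = 2/1
1 + 1/(2/1) = 1 + 1/2 = 3/2
5 + 1/(3/2) = 5 + 2/3 = 17/3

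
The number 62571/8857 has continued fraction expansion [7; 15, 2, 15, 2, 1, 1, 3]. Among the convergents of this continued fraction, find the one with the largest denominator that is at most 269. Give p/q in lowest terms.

219/31

a_0 = 7: 7/1  (≤ bound)
a_1 = 15: 106/15  (≤ bound)
a_2 = 2: 219/31  (≤ bound)
a_3 = 15: 3391/480  (> 269, stop)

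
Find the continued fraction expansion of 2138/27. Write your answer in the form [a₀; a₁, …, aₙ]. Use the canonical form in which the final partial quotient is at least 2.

2138 ÷ 27 → quotient 79, remainder 5
27 ÷ 5 → quotient 5, remainder 2
5 ÷ 2 → quotient 2, remainder 1
2 ÷ 1 → quotient 2, remainder 0

[79; 5, 2, 2]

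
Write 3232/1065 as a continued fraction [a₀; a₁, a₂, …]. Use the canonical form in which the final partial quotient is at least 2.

[3; 28, 1, 3, 1, 1, 1, 2]

3232 = 3·1065 + 37, so a_0 = 3
1065 = 28·37 + 29, so a_1 = 28
37 = 1·29 + 8, so a_2 = 1
29 = 3·8 + 5, so a_3 = 3
8 = 1·5 + 3, so a_4 = 1
5 = 1·3 + 2, so a_5 = 1
3 = 1·2 + 1, so a_6 = 1
2 = 2·1 + 0, so a_7 = 2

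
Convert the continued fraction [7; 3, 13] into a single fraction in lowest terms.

293/40

Build up convergents one term at a time:
a_0 = 7: 7/1
a_1 = 3: 22/3
a_2 = 13: 293/40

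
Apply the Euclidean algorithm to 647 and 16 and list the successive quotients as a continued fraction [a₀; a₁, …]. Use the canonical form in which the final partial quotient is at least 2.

⌊647/16⌋ = 40, remainder 7
⌊16/7⌋ = 2, remainder 2
⌊7/2⌋ = 3, remainder 1
⌊2/1⌋ = 2, remainder 0

[40; 2, 3, 2]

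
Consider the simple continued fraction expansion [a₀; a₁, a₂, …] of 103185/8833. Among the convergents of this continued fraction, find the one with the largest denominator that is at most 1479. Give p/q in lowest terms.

a_0 = 11: 11/1  (≤ bound)
a_1 = 1: 12/1  (≤ bound)
a_2 = 2: 35/3  (≤ bound)
a_3 = 7: 257/22  (≤ bound)
a_4 = 36: 9287/795  (≤ bound)
a_5 = 2: 18831/1612  (> 1479, stop)

9287/795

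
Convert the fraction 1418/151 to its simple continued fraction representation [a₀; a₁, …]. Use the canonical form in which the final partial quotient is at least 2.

[9; 2, 1, 1, 3, 1, 2, 2]

Apply division with remainder until the remainder is 0:
1418 ÷ 151 → quotient 9, remainder 59
151 ÷ 59 → quotient 2, remainder 33
59 ÷ 33 → quotient 1, remainder 26
33 ÷ 26 → quotient 1, remainder 7
26 ÷ 7 → quotient 3, remainder 5
7 ÷ 5 → quotient 1, remainder 2
5 ÷ 2 → quotient 2, remainder 1
2 ÷ 1 → quotient 2, remainder 0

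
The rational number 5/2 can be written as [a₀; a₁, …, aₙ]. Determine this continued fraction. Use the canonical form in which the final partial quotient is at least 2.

5 ÷ 2 → quotient 2, remainder 1
2 ÷ 1 → quotient 2, remainder 0

[2; 2]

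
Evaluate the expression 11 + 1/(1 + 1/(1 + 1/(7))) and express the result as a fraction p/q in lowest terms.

a_0 = 11: 11/1
a_1 = 1: 12/1
a_2 = 1: 23/2
a_3 = 7: 173/15

173/15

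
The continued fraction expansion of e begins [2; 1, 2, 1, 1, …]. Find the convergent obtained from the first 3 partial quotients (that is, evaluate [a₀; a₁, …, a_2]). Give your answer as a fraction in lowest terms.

Build up convergents one term at a time:
a_0 = 2: 2/1
a_1 = 1: 3/1
a_2 = 2: 8/3

8/3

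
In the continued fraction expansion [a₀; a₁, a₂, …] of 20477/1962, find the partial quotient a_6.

20477 ÷ 1962 → quotient 10, remainder 857
1962 ÷ 857 → quotient 2, remainder 248
857 ÷ 248 → quotient 3, remainder 113
248 ÷ 113 → quotient 2, remainder 22
113 ÷ 22 → quotient 5, remainder 3
22 ÷ 3 → quotient 7, remainder 1
3 ÷ 1 → quotient 3, remainder 0

3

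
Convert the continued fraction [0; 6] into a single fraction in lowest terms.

Use the convergent recurrence hₖ = aₖ·hₖ₋₁ + hₖ₋₂ (and likewise for the denominators kₖ):
a_0 = 0: 0/1
a_1 = 6: 1/6

1/6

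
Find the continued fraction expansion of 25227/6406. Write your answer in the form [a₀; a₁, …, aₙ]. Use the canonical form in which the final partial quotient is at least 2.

[3; 1, 15, 7, 2, 1, 5, 3]

Apply division with remainder until the remainder is 0:
⌊25227/6406⌋ = 3, remainder 6009
⌊6406/6009⌋ = 1, remainder 397
⌊6009/397⌋ = 15, remainder 54
⌊397/54⌋ = 7, remainder 19
⌊54/19⌋ = 2, remainder 16
⌊19/16⌋ = 1, remainder 3
⌊16/3⌋ = 5, remainder 1
⌊3/1⌋ = 3, remainder 0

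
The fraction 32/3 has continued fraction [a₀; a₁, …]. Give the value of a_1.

1

Run the Euclidean algorithm, recording each quotient:
32 ÷ 3 → quotient 10, remainder 2
3 ÷ 2 → quotient 1, remainder 1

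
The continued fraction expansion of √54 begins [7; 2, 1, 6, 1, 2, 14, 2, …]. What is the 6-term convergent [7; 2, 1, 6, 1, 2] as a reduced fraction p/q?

485/66

Use the convergent recurrence hₖ = aₖ·hₖ₋₁ + hₖ₋₂ (and likewise for the denominators kₖ):
a_0 = 7: 7/1
a_1 = 2: 15/2
a_2 = 1: 22/3
a_3 = 6: 147/20
a_4 = 1: 169/23
a_5 = 2: 485/66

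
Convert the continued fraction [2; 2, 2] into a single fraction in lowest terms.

Start with 2.
2 + 1/(2/1) = 2 + 1/2 = 5/2
2 + 1/(5/2) = 2 + 2/5 = 12/5

12/5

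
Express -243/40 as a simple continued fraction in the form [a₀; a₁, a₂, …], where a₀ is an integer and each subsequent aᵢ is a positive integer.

⌊-243/40⌋ = -7, remainder 37
⌊40/37⌋ = 1, remainder 3
⌊37/3⌋ = 12, remainder 1
⌊3/1⌋ = 3, remainder 0

[-7; 1, 12, 3]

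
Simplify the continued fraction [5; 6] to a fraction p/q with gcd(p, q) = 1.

31/6

Use the convergent recurrence hₖ = aₖ·hₖ₋₁ + hₖ₋₂ (and likewise for the denominators kₖ):
a_0 = 5: 5/1
a_1 = 6: 31/6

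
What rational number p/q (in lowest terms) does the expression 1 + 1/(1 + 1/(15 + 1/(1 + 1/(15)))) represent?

526/271

Use the convergent recurrence hₖ = aₖ·hₖ₋₁ + hₖ₋₂ (and likewise for the denominators kₖ):
a_0 = 1: 1/1
a_1 = 1: 2/1
a_2 = 15: 31/16
a_3 = 1: 33/17
a_4 = 15: 526/271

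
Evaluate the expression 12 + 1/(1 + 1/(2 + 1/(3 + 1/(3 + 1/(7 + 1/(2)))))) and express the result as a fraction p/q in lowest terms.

Starting at the tail and folding back:
Start with 2.
7 + 1/(2/1) = 7 + 1/2 = 15/2
3 + 1/(15/2) = 3 + 2/15 = 47/15
3 + 1/(47/15) = 3 + 15/47 = 156/47
2 + 1/(156/47) = 2 + 47/156 = 359/156
1 + 1/(359/156) = 1 + 156/359 = 515/359
12 + 1/(515/359) = 12 + 359/515 = 6539/515

6539/515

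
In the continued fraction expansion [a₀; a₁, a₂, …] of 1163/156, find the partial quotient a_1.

2

1163 = 7·156 + 71, so a_0 = 7
156 = 2·71 + 14, so a_1 = 2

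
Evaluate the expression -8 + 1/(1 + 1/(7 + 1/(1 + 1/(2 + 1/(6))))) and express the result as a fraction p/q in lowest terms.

a_0 = -8: -8/1
a_1 = 1: -7/1
a_2 = 7: -57/8
a_3 = 1: -64/9
a_4 = 2: -185/26
a_5 = 6: -1174/165

-1174/165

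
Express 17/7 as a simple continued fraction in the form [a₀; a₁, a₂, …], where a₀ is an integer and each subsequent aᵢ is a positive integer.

17 ÷ 7 → quotient 2, remainder 3
7 ÷ 3 → quotient 2, remainder 1
3 ÷ 1 → quotient 3, remainder 0

[2; 2, 3]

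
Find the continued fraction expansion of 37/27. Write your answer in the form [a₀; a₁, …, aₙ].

[1; 2, 1, 2, 3]

Apply division with remainder until the remainder is 0:
⌊37/27⌋ = 1, remainder 10
⌊27/10⌋ = 2, remainder 7
⌊10/7⌋ = 1, remainder 3
⌊7/3⌋ = 2, remainder 1
⌊3/1⌋ = 3, remainder 0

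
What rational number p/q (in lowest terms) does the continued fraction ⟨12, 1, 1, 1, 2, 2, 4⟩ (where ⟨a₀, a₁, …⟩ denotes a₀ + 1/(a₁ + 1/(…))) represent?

Work from the innermost term outward:
Start with 4.
2 + 1/(4/1) = 2 + 1/4 = 9/4
2 + 1/(9/4) = 2 + 4/9 = 22/9
1 + 1/(22/9) = 1 + 9/22 = 31/22
1 + 1/(31/22) = 1 + 22/31 = 53/31
1 + 1/(53/31) = 1 + 31/53 = 84/53
12 + 1/(84/53) = 12 + 53/84 = 1061/84

1061/84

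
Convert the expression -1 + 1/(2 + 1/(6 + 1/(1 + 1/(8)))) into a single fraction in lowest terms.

Start with 8.
1 + 1/(8/1) = 1 + 1/8 = 9/8
6 + 1/(9/8) = 6 + 8/9 = 62/9
2 + 1/(62/9) = 2 + 9/62 = 133/62
-1 + 1/(133/62) = -1 + 62/133 = -71/133

-71/133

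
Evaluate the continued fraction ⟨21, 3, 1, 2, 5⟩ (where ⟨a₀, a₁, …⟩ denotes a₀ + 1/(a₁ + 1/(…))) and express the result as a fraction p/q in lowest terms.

a_0 = 21: 21/1
a_1 = 3: 64/3
a_2 = 1: 85/4
a_3 = 2: 234/11
a_4 = 5: 1255/59

1255/59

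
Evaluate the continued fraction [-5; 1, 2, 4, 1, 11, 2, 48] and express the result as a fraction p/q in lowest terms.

-82367/19101

Build up convergents one term at a time:
a_0 = -5: -5/1
a_1 = 1: -4/1
a_2 = 2: -13/3
a_3 = 4: -56/13
a_4 = 1: -69/16
a_5 = 11: -815/189
a_6 = 2: -1699/394
a_7 = 48: -82367/19101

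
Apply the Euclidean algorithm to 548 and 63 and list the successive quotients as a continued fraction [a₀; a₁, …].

[8; 1, 2, 3, 6]

Repeatedly divide and take the remainder:
548 ÷ 63 → quotient 8, remainder 44
63 ÷ 44 → quotient 1, remainder 19
44 ÷ 19 → quotient 2, remainder 6
19 ÷ 6 → quotient 3, remainder 1
6 ÷ 1 → quotient 6, remainder 0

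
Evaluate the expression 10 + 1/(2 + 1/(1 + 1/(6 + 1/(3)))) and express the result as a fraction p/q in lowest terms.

652/63

a_0 = 10: 10/1
a_1 = 2: 21/2
a_2 = 1: 31/3
a_3 = 6: 207/20
a_4 = 3: 652/63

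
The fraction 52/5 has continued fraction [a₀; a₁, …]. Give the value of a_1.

2

52 ÷ 5 → quotient 10, remainder 2
5 ÷ 2 → quotient 2, remainder 1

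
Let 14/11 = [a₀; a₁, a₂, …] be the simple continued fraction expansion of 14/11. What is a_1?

14 = 1·11 + 3, so a_0 = 1
11 = 3·3 + 2, so a_1 = 3

3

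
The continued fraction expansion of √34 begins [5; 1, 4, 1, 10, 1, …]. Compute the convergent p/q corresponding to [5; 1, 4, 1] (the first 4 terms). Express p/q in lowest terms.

35/6

Start with 1.
4 + 1/(1/1) = 4 + 1/1 = 5/1
1 + 1/(5/1) = 1 + 1/5 = 6/5
5 + 1/(6/5) = 5 + 5/6 = 35/6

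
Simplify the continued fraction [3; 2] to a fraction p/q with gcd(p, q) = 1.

Start with 2.
3 + 1/(2/1) = 3 + 1/2 = 7/2

7/2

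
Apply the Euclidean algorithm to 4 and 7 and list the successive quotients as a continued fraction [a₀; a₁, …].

Repeatedly divide and take the remainder:
⌊4/7⌋ = 0, remainder 4
⌊7/4⌋ = 1, remainder 3
⌊4/3⌋ = 1, remainder 1
⌊3/1⌋ = 3, remainder 0

[0; 1, 1, 3]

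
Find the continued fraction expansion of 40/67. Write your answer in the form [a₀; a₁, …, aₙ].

[0; 1, 1, 2, 13]

⌊40/67⌋ = 0, remainder 40
⌊67/40⌋ = 1, remainder 27
⌊40/27⌋ = 1, remainder 13
⌊27/13⌋ = 2, remainder 1
⌊13/1⌋ = 13, remainder 0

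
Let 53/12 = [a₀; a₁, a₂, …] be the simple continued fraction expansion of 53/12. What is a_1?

53 = 4·12 + 5, so a_0 = 4
12 = 2·5 + 2, so a_1 = 2

2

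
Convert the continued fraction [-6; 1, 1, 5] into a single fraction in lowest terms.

-60/11

Start with 5.
1 + 1/(5/1) = 1 + 1/5 = 6/5
1 + 1/(6/5) = 1 + 5/6 = 11/6
-6 + 1/(11/6) = -6 + 6/11 = -60/11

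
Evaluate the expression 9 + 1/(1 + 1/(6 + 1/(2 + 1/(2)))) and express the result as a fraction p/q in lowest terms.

365/37

a_0 = 9: 9/1
a_1 = 1: 10/1
a_2 = 6: 69/7
a_3 = 2: 148/15
a_4 = 2: 365/37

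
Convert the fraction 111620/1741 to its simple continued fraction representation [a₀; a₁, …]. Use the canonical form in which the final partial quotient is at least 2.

[64; 8, 1, 7, 1, 1, 11]

Run the Euclidean algorithm, recording each quotient:
111620 = 64·1741 + 196, so a_0 = 64
1741 = 8·196 + 173, so a_1 = 8
196 = 1·173 + 23, so a_2 = 1
173 = 7·23 + 12, so a_3 = 7
23 = 1·12 + 11, so a_4 = 1
12 = 1·11 + 1, so a_5 = 1
11 = 11·1 + 0, so a_6 = 11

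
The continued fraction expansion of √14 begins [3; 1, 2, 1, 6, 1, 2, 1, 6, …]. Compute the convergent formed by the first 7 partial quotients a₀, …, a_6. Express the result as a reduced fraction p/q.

333/89

Start with 2.
1 + 1/(2/1) = 1 + 1/2 = 3/2
6 + 1/(3/2) = 6 + 2/3 = 20/3
1 + 1/(20/3) = 1 + 3/20 = 23/20
2 + 1/(23/20) = 2 + 20/23 = 66/23
1 + 1/(66/23) = 1 + 23/66 = 89/66
3 + 1/(89/66) = 3 + 66/89 = 333/89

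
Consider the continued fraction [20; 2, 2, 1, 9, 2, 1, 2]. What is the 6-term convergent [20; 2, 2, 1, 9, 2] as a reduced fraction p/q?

Work from the innermost term outward:
Start with 2.
9 + 1/(2/1) = 9 + 1/2 = 19/2
1 + 1/(19/2) = 1 + 2/19 = 21/19
2 + 1/(21/19) = 2 + 19/21 = 61/21
2 + 1/(61/21) = 2 + 21/61 = 143/61
20 + 1/(143/61) = 20 + 61/143 = 2921/143

2921/143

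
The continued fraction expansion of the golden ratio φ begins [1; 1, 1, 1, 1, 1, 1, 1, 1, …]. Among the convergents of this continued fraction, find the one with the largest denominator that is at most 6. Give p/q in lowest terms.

8/5

a_0 = 1: 1/1  (≤ bound)
a_1 = 1: 2/1  (≤ bound)
a_2 = 1: 3/2  (≤ bound)
a_3 = 1: 5/3  (≤ bound)
a_4 = 1: 8/5  (≤ bound)
a_5 = 1: 13/8  (> 6, stop)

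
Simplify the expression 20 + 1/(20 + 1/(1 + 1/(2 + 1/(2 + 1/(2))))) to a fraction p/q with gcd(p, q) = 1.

7057/352

a_0 = 20: 20/1
a_1 = 20: 401/20
a_2 = 1: 421/21
a_3 = 2: 1243/62
a_4 = 2: 2907/145
a_5 = 2: 7057/352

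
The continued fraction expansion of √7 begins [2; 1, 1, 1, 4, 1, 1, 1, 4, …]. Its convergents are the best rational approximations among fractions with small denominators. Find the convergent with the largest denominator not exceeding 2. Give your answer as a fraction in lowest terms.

a_0 = 2: 2/1  (≤ bound)
a_1 = 1: 3/1  (≤ bound)
a_2 = 1: 5/2  (≤ bound)
a_3 = 1: 8/3  (> 2, stop)

5/2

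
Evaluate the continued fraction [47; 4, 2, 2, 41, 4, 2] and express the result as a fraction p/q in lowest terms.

389294/8243

Compute successive convergents:
a_0 = 47: 47/1
a_1 = 4: 189/4
a_2 = 2: 425/9
a_3 = 2: 1039/22
a_4 = 41: 43024/911
a_5 = 4: 173135/3666
a_6 = 2: 389294/8243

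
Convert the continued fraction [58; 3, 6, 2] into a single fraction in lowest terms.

Build up convergents one term at a time:
a_0 = 58: 58/1
a_1 = 3: 175/3
a_2 = 6: 1108/19
a_3 = 2: 2391/41

2391/41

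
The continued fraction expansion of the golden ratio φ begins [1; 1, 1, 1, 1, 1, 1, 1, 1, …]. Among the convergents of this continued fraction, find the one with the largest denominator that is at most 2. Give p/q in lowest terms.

3/2

a_0 = 1: 1/1  (≤ bound)
a_1 = 1: 2/1  (≤ bound)
a_2 = 1: 3/2  (≤ bound)
a_3 = 1: 5/3  (> 2, stop)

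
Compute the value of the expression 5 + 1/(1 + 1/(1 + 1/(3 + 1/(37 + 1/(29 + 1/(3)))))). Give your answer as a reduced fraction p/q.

128069/22989

a_0 = 5: 5/1
a_1 = 1: 6/1
a_2 = 1: 11/2
a_3 = 3: 39/7
a_4 = 37: 1454/261
a_5 = 29: 42205/7576
a_6 = 3: 128069/22989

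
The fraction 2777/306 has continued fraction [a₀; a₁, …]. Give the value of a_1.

⌊2777/306⌋ = 9, remainder 23
⌊306/23⌋ = 13, remainder 7

13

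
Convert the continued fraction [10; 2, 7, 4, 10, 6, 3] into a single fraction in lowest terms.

128240/12251

a_0 = 10: 10/1
a_1 = 2: 21/2
a_2 = 7: 157/15
a_3 = 4: 649/62
a_4 = 10: 6647/635
a_5 = 6: 40531/3872
a_6 = 3: 128240/12251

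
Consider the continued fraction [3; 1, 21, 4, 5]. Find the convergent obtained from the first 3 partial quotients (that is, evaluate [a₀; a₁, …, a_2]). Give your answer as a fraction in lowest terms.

87/22

Build up convergents one term at a time:
a_0 = 3: 3/1
a_1 = 1: 4/1
a_2 = 21: 87/22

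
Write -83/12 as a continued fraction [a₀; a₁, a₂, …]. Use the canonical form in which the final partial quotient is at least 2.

[-7; 12]

-83 ÷ 12 → quotient -7, remainder 1
12 ÷ 1 → quotient 12, remainder 0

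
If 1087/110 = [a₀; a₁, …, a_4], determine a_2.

⌊1087/110⌋ = 9, remainder 97
⌊110/97⌋ = 1, remainder 13
⌊97/13⌋ = 7, remainder 6

7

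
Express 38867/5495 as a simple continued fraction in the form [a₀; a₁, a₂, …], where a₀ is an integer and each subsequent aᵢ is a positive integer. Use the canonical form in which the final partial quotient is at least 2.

[7; 13, 1, 2, 44, 3]

Run the Euclidean algorithm, recording each quotient:
38867 ÷ 5495 → quotient 7, remainder 402
5495 ÷ 402 → quotient 13, remainder 269
402 ÷ 269 → quotient 1, remainder 133
269 ÷ 133 → quotient 2, remainder 3
133 ÷ 3 → quotient 44, remainder 1
3 ÷ 1 → quotient 3, remainder 0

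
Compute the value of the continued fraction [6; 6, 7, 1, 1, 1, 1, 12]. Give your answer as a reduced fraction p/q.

a_0 = 6: 6/1
a_1 = 6: 37/6
a_2 = 7: 265/43
a_3 = 1: 302/49
a_4 = 1: 567/92
a_5 = 1: 869/141
a_6 = 1: 1436/233
a_7 = 12: 18101/2937

18101/2937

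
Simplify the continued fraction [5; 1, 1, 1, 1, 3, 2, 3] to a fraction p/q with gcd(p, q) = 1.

791/141

Build up convergents one term at a time:
a_0 = 5: 5/1
a_1 = 1: 6/1
a_2 = 1: 11/2
a_3 = 1: 17/3
a_4 = 1: 28/5
a_5 = 3: 101/18
a_6 = 2: 230/41
a_7 = 3: 791/141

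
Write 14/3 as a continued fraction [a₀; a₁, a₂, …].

⌊14/3⌋ = 4, remainder 2
⌊3/2⌋ = 1, remainder 1
⌊2/1⌋ = 2, remainder 0

[4; 1, 2]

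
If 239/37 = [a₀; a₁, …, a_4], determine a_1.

2

Repeatedly divide and take the remainder:
239 = 6·37 + 17, so a_0 = 6
37 = 2·17 + 3, so a_1 = 2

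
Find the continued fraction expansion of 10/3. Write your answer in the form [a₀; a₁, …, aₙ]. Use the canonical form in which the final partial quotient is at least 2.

Apply division with remainder until the remainder is 0:
10 = 3·3 + 1, so a_0 = 3
3 = 3·1 + 0, so a_1 = 3

[3; 3]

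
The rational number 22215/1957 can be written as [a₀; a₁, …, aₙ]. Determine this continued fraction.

[11; 2, 1, 5, 2, 3, 15]

Repeatedly divide and take the remainder:
22215 ÷ 1957 → quotient 11, remainder 688
1957 ÷ 688 → quotient 2, remainder 581
688 ÷ 581 → quotient 1, remainder 107
581 ÷ 107 → quotient 5, remainder 46
107 ÷ 46 → quotient 2, remainder 15
46 ÷ 15 → quotient 3, remainder 1
15 ÷ 1 → quotient 15, remainder 0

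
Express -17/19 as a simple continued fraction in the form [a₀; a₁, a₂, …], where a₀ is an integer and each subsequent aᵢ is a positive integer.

⌊-17/19⌋ = -1, remainder 2
⌊19/2⌋ = 9, remainder 1
⌊2/1⌋ = 2, remainder 0

[-1; 9, 2]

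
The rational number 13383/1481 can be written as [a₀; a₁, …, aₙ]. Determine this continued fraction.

Apply division with remainder until the remainder is 0:
13383 = 9·1481 + 54, so a_0 = 9
1481 = 27·54 + 23, so a_1 = 27
54 = 2·23 + 8, so a_2 = 2
23 = 2·8 + 7, so a_3 = 2
8 = 1·7 + 1, so a_4 = 1
7 = 7·1 + 0, so a_5 = 7

[9; 27, 2, 2, 1, 7]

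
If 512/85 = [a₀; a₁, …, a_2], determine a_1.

512 = 6·85 + 2, so a_0 = 6
85 = 42·2 + 1, so a_1 = 42

42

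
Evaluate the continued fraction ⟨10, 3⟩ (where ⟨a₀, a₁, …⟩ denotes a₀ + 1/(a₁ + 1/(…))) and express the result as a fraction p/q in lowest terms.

Start with 3.
10 + 1/(3/1) = 10 + 1/3 = 31/3

31/3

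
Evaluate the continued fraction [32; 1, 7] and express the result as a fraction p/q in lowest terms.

a_0 = 32: 32/1
a_1 = 1: 33/1
a_2 = 7: 263/8

263/8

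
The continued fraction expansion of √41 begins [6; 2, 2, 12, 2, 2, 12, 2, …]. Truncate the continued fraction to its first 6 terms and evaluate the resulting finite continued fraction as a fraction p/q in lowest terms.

2049/320

Starting at the tail and folding back:
Start with 2.
2 + 1/(2/1) = 2 + 1/2 = 5/2
12 + 1/(5/2) = 12 + 2/5 = 62/5
2 + 1/(62/5) = 2 + 5/62 = 129/62
2 + 1/(129/62) = 2 + 62/129 = 320/129
6 + 1/(320/129) = 6 + 129/320 = 2049/320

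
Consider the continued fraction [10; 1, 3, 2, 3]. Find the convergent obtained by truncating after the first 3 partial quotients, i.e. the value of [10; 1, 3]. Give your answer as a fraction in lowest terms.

43/4

Use the convergent recurrence hₖ = aₖ·hₖ₋₁ + hₖ₋₂ (and likewise for the denominators kₖ):
a_0 = 10: 10/1
a_1 = 1: 11/1
a_2 = 3: 43/4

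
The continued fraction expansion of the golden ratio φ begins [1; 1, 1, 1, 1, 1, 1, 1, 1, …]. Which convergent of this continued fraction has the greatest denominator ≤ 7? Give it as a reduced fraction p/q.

8/5

List convergents until the denominator exceeds the bound:
a_0 = 1: 1/1  (≤ bound)
a_1 = 1: 2/1  (≤ bound)
a_2 = 1: 3/2  (≤ bound)
a_3 = 1: 5/3  (≤ bound)
a_4 = 1: 8/5  (≤ bound)
a_5 = 1: 13/8  (> 7, stop)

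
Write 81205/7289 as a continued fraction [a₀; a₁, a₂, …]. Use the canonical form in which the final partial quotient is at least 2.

[11; 7, 9, 1, 1, 2, 3, 6]

Repeatedly divide and take the remainder:
81205 = 11·7289 + 1026, so a_0 = 11
7289 = 7·1026 + 107, so a_1 = 7
1026 = 9·107 + 63, so a_2 = 9
107 = 1·63 + 44, so a_3 = 1
63 = 1·44 + 19, so a_4 = 1
44 = 2·19 + 6, so a_5 = 2
19 = 3·6 + 1, so a_6 = 3
6 = 6·1 + 0, so a_7 = 6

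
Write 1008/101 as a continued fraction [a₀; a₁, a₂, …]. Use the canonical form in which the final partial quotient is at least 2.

1008 ÷ 101 → quotient 9, remainder 99
101 ÷ 99 → quotient 1, remainder 2
99 ÷ 2 → quotient 49, remainder 1
2 ÷ 1 → quotient 2, remainder 0

[9; 1, 49, 2]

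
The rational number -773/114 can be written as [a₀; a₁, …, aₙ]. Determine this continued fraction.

[-7; 4, 1, 1, 3, 1, 2]

-773 ÷ 114 → quotient -7, remainder 25
114 ÷ 25 → quotient 4, remainder 14
25 ÷ 14 → quotient 1, remainder 11
14 ÷ 11 → quotient 1, remainder 3
11 ÷ 3 → quotient 3, remainder 2
3 ÷ 2 → quotient 1, remainder 1
2 ÷ 1 → quotient 2, remainder 0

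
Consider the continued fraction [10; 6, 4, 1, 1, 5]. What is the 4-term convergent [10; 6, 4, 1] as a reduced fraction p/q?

Start with 1.
4 + 1/(1/1) = 4 + 1/1 = 5/1
6 + 1/(5/1) = 6 + 1/5 = 31/5
10 + 1/(31/5) = 10 + 5/31 = 315/31

315/31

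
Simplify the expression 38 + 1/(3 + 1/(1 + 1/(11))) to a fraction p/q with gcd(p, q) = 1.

Start with 11.
1 + 1/(11/1) = 1 + 1/11 = 12/11
3 + 1/(12/11) = 3 + 11/12 = 47/12
38 + 1/(47/12) = 38 + 12/47 = 1798/47

1798/47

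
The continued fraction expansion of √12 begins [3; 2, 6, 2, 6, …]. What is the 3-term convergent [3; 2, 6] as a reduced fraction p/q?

45/13

Build up convergents one term at a time:
a_0 = 3: 3/1
a_1 = 2: 7/2
a_2 = 6: 45/13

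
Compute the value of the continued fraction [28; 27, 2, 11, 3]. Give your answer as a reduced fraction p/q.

Build up convergents one term at a time:
a_0 = 28: 28/1
a_1 = 27: 757/27
a_2 = 2: 1542/55
a_3 = 11: 17719/632
a_4 = 3: 54699/1951

54699/1951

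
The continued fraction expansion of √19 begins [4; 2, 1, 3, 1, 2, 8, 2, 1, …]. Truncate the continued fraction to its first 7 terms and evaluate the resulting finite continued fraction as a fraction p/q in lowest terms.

Starting at the tail and folding back:
Start with 8.
2 + 1/(8/1) = 2 + 1/8 = 17/8
1 + 1/(17/8) = 1 + 8/17 = 25/17
3 + 1/(25/17) = 3 + 17/25 = 92/25
1 + 1/(92/25) = 1 + 25/92 = 117/92
2 + 1/(117/92) = 2 + 92/117 = 326/117
4 + 1/(326/117) = 4 + 117/326 = 1421/326

1421/326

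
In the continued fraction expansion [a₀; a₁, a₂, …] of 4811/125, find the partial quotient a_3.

4811 ÷ 125 → quotient 38, remainder 61
125 ÷ 61 → quotient 2, remainder 3
61 ÷ 3 → quotient 20, remainder 1
3 ÷ 1 → quotient 3, remainder 0

3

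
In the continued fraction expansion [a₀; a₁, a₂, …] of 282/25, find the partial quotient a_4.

3

282 = 11·25 + 7, so a_0 = 11
25 = 3·7 + 4, so a_1 = 3
7 = 1·4 + 3, so a_2 = 1
4 = 1·3 + 1, so a_3 = 1
3 = 3·1 + 0, so a_4 = 3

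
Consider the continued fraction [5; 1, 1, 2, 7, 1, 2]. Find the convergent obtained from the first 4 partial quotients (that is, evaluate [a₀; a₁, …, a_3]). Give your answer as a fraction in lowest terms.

Compute successive convergents:
a_0 = 5: 5/1
a_1 = 1: 6/1
a_2 = 1: 11/2
a_3 = 2: 28/5

28/5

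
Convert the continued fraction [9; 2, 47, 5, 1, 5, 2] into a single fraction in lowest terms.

Collapse the nested fraction from the inside out:
Start with 2.
5 + 1/(2/1) = 5 + 1/2 = 11/2
1 + 1/(11/2) = 1 + 2/11 = 13/11
5 + 1/(13/11) = 5 + 11/13 = 76/13
47 + 1/(76/13) = 47 + 13/76 = 3585/76
2 + 1/(3585/76) = 2 + 76/3585 = 7246/3585
9 + 1/(7246/3585) = 9 + 3585/7246 = 68799/7246

68799/7246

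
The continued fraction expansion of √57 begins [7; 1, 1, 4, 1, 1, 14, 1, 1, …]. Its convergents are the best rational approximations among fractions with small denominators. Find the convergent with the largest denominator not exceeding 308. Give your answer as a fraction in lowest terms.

a_0 = 7: 7/1  (≤ bound)
a_1 = 1: 8/1  (≤ bound)
a_2 = 1: 15/2  (≤ bound)
a_3 = 4: 68/9  (≤ bound)
a_4 = 1: 83/11  (≤ bound)
a_5 = 1: 151/20  (≤ bound)
a_6 = 14: 2197/291  (≤ bound)
a_7 = 1: 2348/311  (> 308, stop)

2197/291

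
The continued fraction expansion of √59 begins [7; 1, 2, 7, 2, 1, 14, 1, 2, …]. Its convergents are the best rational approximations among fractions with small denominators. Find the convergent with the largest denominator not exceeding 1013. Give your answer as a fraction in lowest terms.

List convergents until the denominator exceeds the bound:
a_0 = 7: 7/1  (≤ bound)
a_1 = 1: 8/1  (≤ bound)
a_2 = 2: 23/3  (≤ bound)
a_3 = 7: 169/22  (≤ bound)
a_4 = 2: 361/47  (≤ bound)
a_5 = 1: 530/69  (≤ bound)
a_6 = 14: 7781/1013  (≤ bound)
a_7 = 1: 8311/1082  (> 1013, stop)

7781/1013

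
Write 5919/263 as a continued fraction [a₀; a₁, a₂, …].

Repeatedly divide and take the remainder:
5919 ÷ 263 → quotient 22, remainder 133
263 ÷ 133 → quotient 1, remainder 130
133 ÷ 130 → quotient 1, remainder 3
130 ÷ 3 → quotient 43, remainder 1
3 ÷ 1 → quotient 3, remainder 0

[22; 1, 1, 43, 3]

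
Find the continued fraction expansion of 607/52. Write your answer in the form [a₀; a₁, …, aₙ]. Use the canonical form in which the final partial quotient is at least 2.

Apply division with remainder until the remainder is 0:
607 = 11·52 + 35, so a_0 = 11
52 = 1·35 + 17, so a_1 = 1
35 = 2·17 + 1, so a_2 = 2
17 = 17·1 + 0, so a_3 = 17

[11; 1, 2, 17]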